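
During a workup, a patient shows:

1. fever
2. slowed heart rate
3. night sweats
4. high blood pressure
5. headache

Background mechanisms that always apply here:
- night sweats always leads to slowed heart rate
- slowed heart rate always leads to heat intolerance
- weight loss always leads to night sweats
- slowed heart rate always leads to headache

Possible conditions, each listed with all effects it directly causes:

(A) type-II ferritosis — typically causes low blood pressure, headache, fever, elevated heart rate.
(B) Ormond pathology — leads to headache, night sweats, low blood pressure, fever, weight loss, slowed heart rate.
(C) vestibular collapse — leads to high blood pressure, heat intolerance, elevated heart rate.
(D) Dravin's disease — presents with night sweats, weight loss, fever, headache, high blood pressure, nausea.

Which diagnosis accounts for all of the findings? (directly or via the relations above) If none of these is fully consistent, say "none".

Per-candidate check:
(A) type-II ferritosis — fails on slowed heart rate, night sweats, high blood pressure (predicts elevated heart rate, not slowed heart rate; predicts low blood pressure, not high blood pressure)
(B) Ormond pathology — fever +; slowed heart rate +; night sweats +; high blood pressure -; headache +
(C) vestibular collapse — fever -; slowed heart rate -; night sweats -; high blood pressure +; headache -
(D) Dravin's disease — accounts for every observation (slowed heart rate via night sweats → slowed heart rate)
(D) is the only candidate with no mismatches.

D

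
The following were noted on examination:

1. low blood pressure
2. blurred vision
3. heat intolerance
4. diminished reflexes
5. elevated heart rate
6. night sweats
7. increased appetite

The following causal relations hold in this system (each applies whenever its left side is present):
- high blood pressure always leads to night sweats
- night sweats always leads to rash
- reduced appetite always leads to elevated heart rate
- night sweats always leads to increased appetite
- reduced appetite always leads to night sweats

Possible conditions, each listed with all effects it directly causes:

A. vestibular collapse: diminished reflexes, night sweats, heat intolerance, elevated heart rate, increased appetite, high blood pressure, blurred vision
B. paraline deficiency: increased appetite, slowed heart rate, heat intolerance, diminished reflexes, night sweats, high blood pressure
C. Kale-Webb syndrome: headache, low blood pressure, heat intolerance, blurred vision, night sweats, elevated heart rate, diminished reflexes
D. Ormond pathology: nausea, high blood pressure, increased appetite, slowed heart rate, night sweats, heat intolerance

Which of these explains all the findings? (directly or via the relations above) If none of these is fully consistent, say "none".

C

Testing each hypothesis:
(A) vestibular collapse — low blood pressure NO; blurred vision yes; heat intolerance yes; diminished reflexes yes; elevated heart rate yes; night sweats yes; increased appetite yes
(B) paraline deficiency — low blood pressure NO; blurred vision NO; heat intolerance yes; diminished reflexes yes; elevated heart rate NO; night sweats yes; increased appetite yes
(C) Kale-Webb syndrome — low blood pressure yes; blurred vision yes; heat intolerance yes; diminished reflexes yes; elevated heart rate yes; night sweats yes; increased appetite yes (via night sweats → increased appetite)
(D) Ormond pathology — low blood pressure NO; blurred vision NO; heat intolerance yes; diminished reflexes NO; elevated heart rate NO; night sweats yes; increased appetite yes
(C) alone accounts for all the evidence.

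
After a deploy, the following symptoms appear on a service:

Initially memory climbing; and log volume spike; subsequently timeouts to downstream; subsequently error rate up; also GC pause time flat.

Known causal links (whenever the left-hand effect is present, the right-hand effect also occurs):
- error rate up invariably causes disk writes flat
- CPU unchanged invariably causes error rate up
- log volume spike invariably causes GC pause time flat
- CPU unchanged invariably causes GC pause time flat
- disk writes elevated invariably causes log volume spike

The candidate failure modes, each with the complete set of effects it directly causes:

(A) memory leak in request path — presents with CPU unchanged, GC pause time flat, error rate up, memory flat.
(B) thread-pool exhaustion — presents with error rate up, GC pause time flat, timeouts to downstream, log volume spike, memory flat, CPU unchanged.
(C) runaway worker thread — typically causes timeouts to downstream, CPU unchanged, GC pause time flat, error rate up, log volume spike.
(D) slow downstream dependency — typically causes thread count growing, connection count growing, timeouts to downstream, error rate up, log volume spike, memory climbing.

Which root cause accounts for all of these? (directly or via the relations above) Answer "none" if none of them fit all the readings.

For each candidate, compare predicted effects to what was observed:
(A) memory leak in request path — memory climbing -; log volume spike -; timeouts to downstream -; error rate up +; GC pause time flat +
(B) thread-pool exhaustion — fails on memory climbing (predicts memory flat, not memory climbing)
(C) runaway worker thread — does not account for memory climbing
(D) slow downstream dependency — memory climbing +; log volume spike +; timeouts to downstream +; error rate up +; GC pause time flat + (by log volume spike → GC pause time flat)
(D) is the only candidate with no mismatches.

D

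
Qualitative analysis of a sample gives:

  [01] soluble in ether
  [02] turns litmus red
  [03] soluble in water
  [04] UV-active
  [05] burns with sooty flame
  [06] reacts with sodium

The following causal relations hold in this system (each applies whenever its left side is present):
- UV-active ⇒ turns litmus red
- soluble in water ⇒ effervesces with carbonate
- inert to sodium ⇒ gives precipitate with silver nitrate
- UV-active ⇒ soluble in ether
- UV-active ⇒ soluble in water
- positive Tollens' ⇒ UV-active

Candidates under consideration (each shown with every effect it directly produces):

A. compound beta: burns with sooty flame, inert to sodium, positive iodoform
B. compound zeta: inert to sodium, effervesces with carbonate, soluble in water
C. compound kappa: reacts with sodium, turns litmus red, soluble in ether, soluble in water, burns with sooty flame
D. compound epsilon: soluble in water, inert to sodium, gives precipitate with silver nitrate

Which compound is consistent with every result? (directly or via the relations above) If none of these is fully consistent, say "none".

Testing each hypothesis:
(A) compound beta — soluble in ether -; turns litmus red -; soluble in water -; UV-active -; burns with sooty flame +; reacts with sodium -
(B) compound zeta — fails on soluble in ether, turns litmus red, UV-active, burns with sooty flame, reacts with sodium (predicts inert to sodium, not reacts with sodium)
(C) compound kappa — does not account for UV-active
(D) compound epsilon — fails on soluble in ether, turns litmus red, UV-active, burns with sooty flame, reacts with sodium (predicts inert to sodium, not reacts with sodium)
No candidate is consistent with all observations.

none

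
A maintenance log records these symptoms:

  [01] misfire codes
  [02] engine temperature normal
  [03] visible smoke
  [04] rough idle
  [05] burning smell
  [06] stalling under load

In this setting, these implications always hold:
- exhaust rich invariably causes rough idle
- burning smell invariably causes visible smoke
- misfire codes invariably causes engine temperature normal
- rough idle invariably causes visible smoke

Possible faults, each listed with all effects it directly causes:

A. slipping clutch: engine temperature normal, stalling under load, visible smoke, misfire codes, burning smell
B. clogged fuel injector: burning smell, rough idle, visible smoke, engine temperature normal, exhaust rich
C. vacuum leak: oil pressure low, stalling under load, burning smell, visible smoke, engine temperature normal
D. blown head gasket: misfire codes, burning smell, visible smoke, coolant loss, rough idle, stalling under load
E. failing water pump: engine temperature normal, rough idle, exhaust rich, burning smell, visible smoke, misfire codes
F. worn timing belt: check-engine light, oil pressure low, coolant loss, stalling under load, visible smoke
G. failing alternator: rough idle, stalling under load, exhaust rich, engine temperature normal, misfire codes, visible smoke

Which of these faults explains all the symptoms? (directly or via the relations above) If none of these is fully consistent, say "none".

Per-candidate check:
(A) slipping clutch — misfire codes +; engine temperature normal +; visible smoke +; rough idle -; burning smell +; stalling under load +
(B) clogged fuel injector — does not account for misfire codes, stalling under load
(C) vacuum leak — does not account for misfire codes, rough idle
(D) blown head gasket — accounts for every observation (engine temperature normal via misfire codes → engine temperature normal)
(E) failing water pump — misfire codes +; engine temperature normal +; visible smoke +; rough idle +; burning smell +; stalling under load -
(F) worn timing belt — does not account for misfire codes, engine temperature normal, rough idle, burning smell
(G) failing alternator — does not account for burning smell
(D) is the only candidate with no mismatches.

D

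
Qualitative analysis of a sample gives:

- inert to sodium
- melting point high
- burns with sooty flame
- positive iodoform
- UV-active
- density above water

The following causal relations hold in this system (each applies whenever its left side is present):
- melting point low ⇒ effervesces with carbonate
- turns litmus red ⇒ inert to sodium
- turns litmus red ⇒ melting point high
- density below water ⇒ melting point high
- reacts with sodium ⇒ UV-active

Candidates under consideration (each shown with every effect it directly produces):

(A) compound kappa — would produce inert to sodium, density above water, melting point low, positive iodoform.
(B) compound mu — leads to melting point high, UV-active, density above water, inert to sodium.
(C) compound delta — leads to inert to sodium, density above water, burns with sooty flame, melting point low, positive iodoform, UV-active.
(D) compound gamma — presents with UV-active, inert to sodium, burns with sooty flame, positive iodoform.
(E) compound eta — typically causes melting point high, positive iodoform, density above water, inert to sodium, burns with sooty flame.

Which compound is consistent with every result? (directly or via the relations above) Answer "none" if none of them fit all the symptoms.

none

For each candidate, compare predicted effects to what was observed:
(A) compound kappa — fails on melting point high, burns with sooty flame, UV-active (predicts melting point low, not melting point high)
(B) compound mu — inert to sodium +; melting point high +; burns with sooty flame -; positive iodoform -; UV-active +; density above water +
(C) compound delta — fails on melting point high (predicts melting point low, not melting point high)
(D) compound gamma — does not account for melting point high, density above water
(E) compound eta — inert to sodium +; melting point high +; burns with sooty flame +; positive iodoform +; UV-active -; density above water +
None of the listed candidates fits everything.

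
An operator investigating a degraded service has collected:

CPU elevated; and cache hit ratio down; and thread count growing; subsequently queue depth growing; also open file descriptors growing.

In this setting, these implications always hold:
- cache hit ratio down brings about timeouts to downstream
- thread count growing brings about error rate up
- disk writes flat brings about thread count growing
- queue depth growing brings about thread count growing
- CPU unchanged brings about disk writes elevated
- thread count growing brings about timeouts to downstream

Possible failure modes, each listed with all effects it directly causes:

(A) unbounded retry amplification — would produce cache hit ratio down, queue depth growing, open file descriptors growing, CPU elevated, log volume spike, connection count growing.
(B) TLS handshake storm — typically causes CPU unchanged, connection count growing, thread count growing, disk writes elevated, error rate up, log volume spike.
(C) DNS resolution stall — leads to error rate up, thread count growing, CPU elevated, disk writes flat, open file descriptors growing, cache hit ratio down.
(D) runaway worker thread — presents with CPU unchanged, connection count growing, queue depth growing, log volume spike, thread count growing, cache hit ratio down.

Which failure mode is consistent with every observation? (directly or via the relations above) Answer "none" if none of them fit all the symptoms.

Per-candidate check:
(A) unbounded retry amplification — accounts for every observation (thread count growing by queue depth growing → thread count growing)
(B) TLS handshake storm — CPU elevated -; cache hit ratio down -; thread count growing +; queue depth growing -; open file descriptors growing -
(C) DNS resolution stall — does not account for queue depth growing
(D) runaway worker thread — CPU elevated -; cache hit ratio down +; thread count growing +; queue depth growing +; open file descriptors growing -
Only (A) is consistent with every observation.

A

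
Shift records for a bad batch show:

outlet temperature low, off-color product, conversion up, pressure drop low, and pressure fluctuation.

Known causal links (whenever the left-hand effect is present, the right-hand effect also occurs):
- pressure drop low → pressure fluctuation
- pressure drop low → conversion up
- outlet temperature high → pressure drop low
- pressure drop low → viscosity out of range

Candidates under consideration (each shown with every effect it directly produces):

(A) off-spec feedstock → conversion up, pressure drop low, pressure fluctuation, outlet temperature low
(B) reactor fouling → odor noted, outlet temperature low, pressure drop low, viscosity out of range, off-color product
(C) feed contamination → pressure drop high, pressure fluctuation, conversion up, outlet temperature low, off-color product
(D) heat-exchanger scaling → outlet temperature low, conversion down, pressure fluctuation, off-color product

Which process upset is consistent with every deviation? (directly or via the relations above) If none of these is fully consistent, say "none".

B

For each candidate, compare predicted effects to what was observed:
(A) off-spec feedstock — outlet temperature low ✓; off-color product ✗; conversion up ✓; pressure drop low ✓; pressure fluctuation ✓
(B) reactor fouling — accounts for every observation (conversion up through pressure drop low → conversion up)
(C) feed contamination — outlet temperature low ✓; off-color product ✓; conversion up ✓; pressure drop low ✗; pressure fluctuation ✓
(D) heat-exchanger scaling — fails on conversion up, pressure drop low (predicts conversion down, not conversion up)
(B) alone accounts for all the evidence.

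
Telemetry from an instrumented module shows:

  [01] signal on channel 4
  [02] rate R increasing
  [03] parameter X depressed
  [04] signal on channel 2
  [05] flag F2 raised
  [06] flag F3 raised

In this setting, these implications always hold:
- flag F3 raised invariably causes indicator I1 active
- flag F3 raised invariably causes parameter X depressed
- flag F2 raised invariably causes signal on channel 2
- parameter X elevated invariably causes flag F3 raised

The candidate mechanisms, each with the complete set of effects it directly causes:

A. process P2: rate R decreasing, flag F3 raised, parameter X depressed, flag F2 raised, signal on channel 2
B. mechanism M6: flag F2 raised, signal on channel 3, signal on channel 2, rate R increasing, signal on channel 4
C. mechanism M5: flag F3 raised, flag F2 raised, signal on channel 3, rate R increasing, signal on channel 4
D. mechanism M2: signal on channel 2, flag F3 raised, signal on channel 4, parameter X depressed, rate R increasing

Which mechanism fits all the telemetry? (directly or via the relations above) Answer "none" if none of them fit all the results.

C

For each candidate, compare predicted effects to what was observed:
(A) process P2 — fails on signal on channel 4, rate R increasing (predicts rate R decreasing, not rate R increasing)
(B) mechanism M6 — signal on channel 4 ✓; rate R increasing ✓; parameter X depressed ✗; signal on channel 2 ✓; flag F2 raised ✓; flag F3 raised ✗
(C) mechanism M5 — signal on channel 4 ✓; rate R increasing ✓; parameter X depressed ✓ (through flag F3 raised → parameter X depressed); signal on channel 2 ✓ (through flag F2 raised → signal on channel 2); flag F2 raised ✓; flag F3 raised ✓
(D) mechanism M2 — signal on channel 4 ✓; rate R increasing ✓; parameter X depressed ✓; signal on channel 2 ✓; flag F2 raised ✗; flag F3 raised ✓
Only (C) is consistent with every observation.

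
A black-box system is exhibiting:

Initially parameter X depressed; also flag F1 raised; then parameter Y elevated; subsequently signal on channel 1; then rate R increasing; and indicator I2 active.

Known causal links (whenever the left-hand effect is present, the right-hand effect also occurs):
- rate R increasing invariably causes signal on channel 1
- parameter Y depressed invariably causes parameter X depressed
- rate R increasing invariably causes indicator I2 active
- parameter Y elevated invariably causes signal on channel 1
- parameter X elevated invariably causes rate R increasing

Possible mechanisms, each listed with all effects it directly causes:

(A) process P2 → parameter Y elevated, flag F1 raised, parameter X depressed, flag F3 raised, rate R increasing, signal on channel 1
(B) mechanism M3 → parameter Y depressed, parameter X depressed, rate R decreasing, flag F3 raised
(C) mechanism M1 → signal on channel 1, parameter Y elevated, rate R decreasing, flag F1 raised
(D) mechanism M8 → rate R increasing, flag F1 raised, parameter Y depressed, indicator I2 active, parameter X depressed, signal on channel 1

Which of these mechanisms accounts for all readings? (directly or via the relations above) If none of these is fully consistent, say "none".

For each candidate, compare predicted effects to what was observed:
(A) process P2 — parameter X depressed yes; flag F1 raised yes; parameter Y elevated yes; signal on channel 1 yes; rate R increasing yes; indicator I2 active yes (by rate R increasing → indicator I2 active)
(B) mechanism M3 — parameter X depressed yes; flag F1 raised NO; parameter Y elevated NO; signal on channel 1 NO; rate R increasing NO; indicator I2 active NO
(C) mechanism M1 — fails on parameter X depressed, rate R increasing, indicator I2 active (predicts rate R decreasing, not rate R increasing)
(D) mechanism M8 — parameter X depressed yes; flag F1 raised yes; parameter Y elevated NO; signal on channel 1 yes; rate R increasing yes; indicator I2 active yes
(A) alone accounts for all the evidence.

A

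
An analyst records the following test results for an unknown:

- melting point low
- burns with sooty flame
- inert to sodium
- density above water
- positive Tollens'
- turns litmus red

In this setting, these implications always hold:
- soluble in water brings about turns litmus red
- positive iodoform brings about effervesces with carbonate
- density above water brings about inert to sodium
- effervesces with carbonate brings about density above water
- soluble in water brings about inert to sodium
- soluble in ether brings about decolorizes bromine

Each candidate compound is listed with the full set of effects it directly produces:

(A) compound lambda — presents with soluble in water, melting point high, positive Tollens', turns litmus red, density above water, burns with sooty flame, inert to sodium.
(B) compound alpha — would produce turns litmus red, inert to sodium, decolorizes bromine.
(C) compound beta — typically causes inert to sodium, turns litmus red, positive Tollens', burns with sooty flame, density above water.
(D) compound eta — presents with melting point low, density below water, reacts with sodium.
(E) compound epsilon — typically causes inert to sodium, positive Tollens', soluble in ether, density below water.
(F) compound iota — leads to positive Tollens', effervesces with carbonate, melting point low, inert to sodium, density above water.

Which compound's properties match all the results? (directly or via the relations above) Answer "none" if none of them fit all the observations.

Testing each hypothesis:
(A) compound lambda — fails on melting point low (predicts melting point high, not melting point low)
(B) compound alpha — melting point low -; burns with sooty flame -; inert to sodium +; density above water -; positive Tollens' -; turns litmus red +
(C) compound beta — does not account for melting point low
(D) compound eta — melting point low +; burns with sooty flame -; inert to sodium -; density above water -; positive Tollens' -; turns litmus red -
(E) compound epsilon — fails on melting point low, burns with sooty flame, density above water, turns litmus red (predicts density below water, not density above water)
(F) compound iota — does not account for burns with sooty flame, turns litmus red
None of the listed candidates fits everything.

none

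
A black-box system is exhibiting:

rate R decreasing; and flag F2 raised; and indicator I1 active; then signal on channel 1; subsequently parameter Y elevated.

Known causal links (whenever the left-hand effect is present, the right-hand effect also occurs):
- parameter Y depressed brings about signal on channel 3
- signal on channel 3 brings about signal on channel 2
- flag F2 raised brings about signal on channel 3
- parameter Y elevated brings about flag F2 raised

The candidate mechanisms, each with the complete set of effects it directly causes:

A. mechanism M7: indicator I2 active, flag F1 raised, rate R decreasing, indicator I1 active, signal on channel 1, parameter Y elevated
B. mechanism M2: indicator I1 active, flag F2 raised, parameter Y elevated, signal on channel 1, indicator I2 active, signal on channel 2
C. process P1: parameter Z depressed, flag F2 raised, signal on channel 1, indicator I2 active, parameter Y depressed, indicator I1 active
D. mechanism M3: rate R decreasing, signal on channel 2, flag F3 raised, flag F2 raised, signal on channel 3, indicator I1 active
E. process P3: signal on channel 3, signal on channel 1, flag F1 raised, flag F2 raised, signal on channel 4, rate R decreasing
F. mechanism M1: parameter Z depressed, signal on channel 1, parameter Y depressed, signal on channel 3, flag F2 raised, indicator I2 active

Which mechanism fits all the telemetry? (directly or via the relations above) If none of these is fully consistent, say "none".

Testing each hypothesis:
(A) mechanism M7 — rate R decreasing yes; flag F2 raised yes (by parameter Y elevated → flag F2 raised); indicator I1 active yes; signal on channel 1 yes; parameter Y elevated yes
(B) mechanism M2 — rate R decreasing NO; flag F2 raised yes; indicator I1 active yes; signal on channel 1 yes; parameter Y elevated yes
(C) process P1 — rate R decreasing NO; flag F2 raised yes; indicator I1 active yes; signal on channel 1 yes; parameter Y elevated NO
(D) mechanism M3 — does not account for signal on channel 1, parameter Y elevated
(E) process P3 — rate R decreasing yes; flag F2 raised yes; indicator I1 active NO; signal on channel 1 yes; parameter Y elevated NO
(F) mechanism M1 — fails on rate R decreasing, indicator I1 active, parameter Y elevated (predicts parameter Y depressed, not parameter Y elevated)
Only (A) is consistent with every observation.

A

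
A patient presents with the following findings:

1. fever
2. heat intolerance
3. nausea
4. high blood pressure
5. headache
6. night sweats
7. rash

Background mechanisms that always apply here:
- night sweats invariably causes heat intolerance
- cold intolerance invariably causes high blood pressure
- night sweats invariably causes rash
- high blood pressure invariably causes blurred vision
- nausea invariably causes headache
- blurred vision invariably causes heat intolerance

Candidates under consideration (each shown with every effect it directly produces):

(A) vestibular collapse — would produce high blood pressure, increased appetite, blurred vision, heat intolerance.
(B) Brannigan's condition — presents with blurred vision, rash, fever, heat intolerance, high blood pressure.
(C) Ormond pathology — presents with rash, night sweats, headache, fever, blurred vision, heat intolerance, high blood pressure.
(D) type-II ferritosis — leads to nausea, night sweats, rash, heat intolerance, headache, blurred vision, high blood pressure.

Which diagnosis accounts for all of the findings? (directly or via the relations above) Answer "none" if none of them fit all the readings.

none

Per-candidate check:
(A) vestibular collapse — does not account for fever, nausea, headache, night sweats, rash
(B) Brannigan's condition — fever yes; heat intolerance yes; nausea NO; high blood pressure yes; headache NO; night sweats NO; rash yes
(C) Ormond pathology — fever yes; heat intolerance yes; nausea NO; high blood pressure yes; headache yes; night sweats yes; rash yes
(D) type-II ferritosis — does not account for fever
No candidate is consistent with all observations.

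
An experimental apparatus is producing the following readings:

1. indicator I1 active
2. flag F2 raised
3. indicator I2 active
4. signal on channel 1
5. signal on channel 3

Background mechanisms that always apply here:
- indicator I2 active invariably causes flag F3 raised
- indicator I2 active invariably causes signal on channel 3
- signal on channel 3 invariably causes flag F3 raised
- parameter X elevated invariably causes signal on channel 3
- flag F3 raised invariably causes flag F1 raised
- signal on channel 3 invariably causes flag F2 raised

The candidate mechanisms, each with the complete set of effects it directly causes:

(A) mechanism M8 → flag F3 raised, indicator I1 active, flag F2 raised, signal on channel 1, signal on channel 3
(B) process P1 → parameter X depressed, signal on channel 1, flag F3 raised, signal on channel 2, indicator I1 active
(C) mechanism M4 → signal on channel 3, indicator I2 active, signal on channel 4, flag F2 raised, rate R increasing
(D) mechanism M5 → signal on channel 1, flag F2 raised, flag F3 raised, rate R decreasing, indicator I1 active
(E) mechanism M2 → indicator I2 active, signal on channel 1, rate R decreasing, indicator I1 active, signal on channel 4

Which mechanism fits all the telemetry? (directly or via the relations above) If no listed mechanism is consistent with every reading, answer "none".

E

Checking each candidate against the observations:
(A) mechanism M8 — indicator I1 active match; flag F2 raised match; indicator I2 active miss; signal on channel 1 match; signal on channel 3 match
(B) process P1 — indicator I1 active match; flag F2 raised miss; indicator I2 active miss; signal on channel 1 match; signal on channel 3 miss
(C) mechanism M4 — does not account for indicator I1 active, signal on channel 1
(D) mechanism M5 — does not account for indicator I2 active, signal on channel 3
(E) mechanism M2 — indicator I1 active match; flag F2 raised match (via indicator I2 active → signal on channel 3 → flag F2 raised); indicator I2 active match; signal on channel 1 match; signal on channel 3 match (via indicator I2 active → signal on channel 3)
Only (E) is consistent with every observation.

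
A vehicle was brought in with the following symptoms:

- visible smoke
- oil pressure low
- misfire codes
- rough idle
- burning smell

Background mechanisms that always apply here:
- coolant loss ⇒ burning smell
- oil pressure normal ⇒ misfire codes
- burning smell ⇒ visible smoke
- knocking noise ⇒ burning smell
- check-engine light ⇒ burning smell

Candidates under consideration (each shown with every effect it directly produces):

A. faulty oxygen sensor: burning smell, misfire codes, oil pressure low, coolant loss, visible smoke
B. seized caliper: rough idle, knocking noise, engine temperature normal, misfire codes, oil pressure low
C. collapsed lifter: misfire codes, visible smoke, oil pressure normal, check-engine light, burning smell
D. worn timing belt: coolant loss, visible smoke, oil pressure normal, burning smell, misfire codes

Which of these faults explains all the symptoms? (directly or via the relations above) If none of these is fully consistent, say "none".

Testing each hypothesis:
(A) faulty oxygen sensor — visible smoke +; oil pressure low +; misfire codes +; rough idle -; burning smell +
(B) seized caliper — visible smoke + (via knocking noise → burning smell → visible smoke); oil pressure low +; misfire codes +; rough idle +; burning smell + (via knocking noise → burning smell)
(C) collapsed lifter — visible smoke +; oil pressure low -; misfire codes +; rough idle -; burning smell +
(D) worn timing belt — visible smoke +; oil pressure low -; misfire codes +; rough idle -; burning smell +
(B) is the only candidate with no mismatches.

B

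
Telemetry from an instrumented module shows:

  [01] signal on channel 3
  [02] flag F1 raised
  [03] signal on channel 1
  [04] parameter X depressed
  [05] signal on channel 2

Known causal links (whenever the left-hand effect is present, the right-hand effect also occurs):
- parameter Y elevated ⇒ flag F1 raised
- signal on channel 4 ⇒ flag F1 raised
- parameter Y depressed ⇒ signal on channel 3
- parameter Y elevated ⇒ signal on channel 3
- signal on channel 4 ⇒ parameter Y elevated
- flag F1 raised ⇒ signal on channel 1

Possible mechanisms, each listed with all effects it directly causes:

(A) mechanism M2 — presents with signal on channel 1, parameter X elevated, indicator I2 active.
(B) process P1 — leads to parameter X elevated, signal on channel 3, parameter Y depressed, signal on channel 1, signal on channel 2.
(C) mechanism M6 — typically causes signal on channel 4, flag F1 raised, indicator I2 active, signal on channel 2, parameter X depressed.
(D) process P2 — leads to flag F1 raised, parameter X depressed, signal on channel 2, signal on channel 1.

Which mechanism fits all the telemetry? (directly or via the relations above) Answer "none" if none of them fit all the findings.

C

Per-candidate check:
(A) mechanism M2 — signal on channel 3 miss; flag F1 raised miss; signal on channel 1 match; parameter X depressed miss; signal on channel 2 miss
(B) process P1 — signal on channel 3 match; flag F1 raised miss; signal on channel 1 match; parameter X depressed miss; signal on channel 2 match
(C) mechanism M6 — accounts for every observation (signal on channel 3 via signal on channel 4 → parameter Y elevated → signal on channel 3)
(D) process P2 — signal on channel 3 miss; flag F1 raised match; signal on channel 1 match; parameter X depressed match; signal on channel 2 match
(C) alone accounts for all the evidence.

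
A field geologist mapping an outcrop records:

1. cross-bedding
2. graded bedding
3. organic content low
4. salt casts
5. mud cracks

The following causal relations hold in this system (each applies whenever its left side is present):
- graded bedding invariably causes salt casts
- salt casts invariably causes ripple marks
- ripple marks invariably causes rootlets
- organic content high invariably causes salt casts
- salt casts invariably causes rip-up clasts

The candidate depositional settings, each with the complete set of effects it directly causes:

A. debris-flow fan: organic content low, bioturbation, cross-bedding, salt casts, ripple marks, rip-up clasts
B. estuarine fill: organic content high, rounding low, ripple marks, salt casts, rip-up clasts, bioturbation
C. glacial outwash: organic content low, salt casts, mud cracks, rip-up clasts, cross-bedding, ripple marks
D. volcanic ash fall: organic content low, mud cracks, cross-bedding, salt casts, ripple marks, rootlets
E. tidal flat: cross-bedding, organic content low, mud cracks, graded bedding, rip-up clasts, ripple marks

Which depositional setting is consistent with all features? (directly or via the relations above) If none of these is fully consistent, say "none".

E

Per-candidate check:
(A) debris-flow fan — does not account for graded bedding, mud cracks
(B) estuarine fill — cross-bedding miss; graded bedding miss; organic content low miss; salt casts match; mud cracks miss
(C) glacial outwash — cross-bedding match; graded bedding miss; organic content low match; salt casts match; mud cracks match
(D) volcanic ash fall — does not account for graded bedding
(E) tidal flat — accounts for every observation (salt casts by graded bedding → salt casts)
(E) is the only candidate with no mismatches.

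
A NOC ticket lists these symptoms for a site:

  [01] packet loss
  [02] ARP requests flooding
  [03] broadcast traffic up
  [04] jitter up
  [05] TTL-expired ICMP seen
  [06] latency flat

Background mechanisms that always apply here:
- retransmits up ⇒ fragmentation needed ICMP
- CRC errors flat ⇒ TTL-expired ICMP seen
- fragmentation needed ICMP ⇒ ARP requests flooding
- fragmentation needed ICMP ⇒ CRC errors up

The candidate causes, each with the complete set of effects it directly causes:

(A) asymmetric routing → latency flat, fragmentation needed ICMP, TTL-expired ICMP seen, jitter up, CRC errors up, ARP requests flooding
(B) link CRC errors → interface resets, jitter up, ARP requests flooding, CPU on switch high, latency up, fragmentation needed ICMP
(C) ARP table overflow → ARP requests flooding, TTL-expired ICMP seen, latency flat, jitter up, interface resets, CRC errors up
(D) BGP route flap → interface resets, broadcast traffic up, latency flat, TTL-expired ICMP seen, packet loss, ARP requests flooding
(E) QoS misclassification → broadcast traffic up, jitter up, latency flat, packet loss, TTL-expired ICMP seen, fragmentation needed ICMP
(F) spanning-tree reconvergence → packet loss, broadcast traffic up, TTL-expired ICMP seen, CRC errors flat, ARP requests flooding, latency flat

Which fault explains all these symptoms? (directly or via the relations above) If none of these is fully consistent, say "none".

Checking each candidate against the observations:
(A) asymmetric routing — packet loss ✗; ARP requests flooding ✓; broadcast traffic up ✗; jitter up ✓; TTL-expired ICMP seen ✓; latency flat ✓
(B) link CRC errors — packet loss ✗; ARP requests flooding ✓; broadcast traffic up ✗; jitter up ✓; TTL-expired ICMP seen ✗; latency flat ✗
(C) ARP table overflow — does not account for packet loss, broadcast traffic up
(D) BGP route flap — does not account for jitter up
(E) QoS misclassification — packet loss ✓; ARP requests flooding ✓ (through fragmentation needed ICMP → ARP requests flooding); broadcast traffic up ✓; jitter up ✓; TTL-expired ICMP seen ✓; latency flat ✓
(F) spanning-tree reconvergence — packet loss ✓; ARP requests flooding ✓; broadcast traffic up ✓; jitter up ✗; TTL-expired ICMP seen ✓; latency flat ✓
Only (E) is consistent with every observation.

E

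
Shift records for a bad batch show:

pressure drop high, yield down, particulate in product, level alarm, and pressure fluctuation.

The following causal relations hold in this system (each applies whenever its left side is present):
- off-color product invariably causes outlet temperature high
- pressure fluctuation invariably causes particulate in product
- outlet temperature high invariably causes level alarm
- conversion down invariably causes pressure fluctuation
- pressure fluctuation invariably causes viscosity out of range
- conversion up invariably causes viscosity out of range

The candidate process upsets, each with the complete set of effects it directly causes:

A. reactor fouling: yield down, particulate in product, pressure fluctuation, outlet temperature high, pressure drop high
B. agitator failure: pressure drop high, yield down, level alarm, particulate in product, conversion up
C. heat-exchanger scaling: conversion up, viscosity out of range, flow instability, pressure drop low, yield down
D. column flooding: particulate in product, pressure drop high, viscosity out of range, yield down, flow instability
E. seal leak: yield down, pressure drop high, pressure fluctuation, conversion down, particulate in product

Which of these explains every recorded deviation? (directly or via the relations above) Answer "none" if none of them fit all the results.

A

Per-candidate check:
(A) reactor fouling — accounts for every observation (level alarm via outlet temperature high → level alarm)
(B) agitator failure — pressure drop high yes; yield down yes; particulate in product yes; level alarm yes; pressure fluctuation NO
(C) heat-exchanger scaling — pressure drop high NO; yield down yes; particulate in product NO; level alarm NO; pressure fluctuation NO
(D) column flooding — pressure drop high yes; yield down yes; particulate in product yes; level alarm NO; pressure fluctuation NO
(E) seal leak — does not account for level alarm
Only (A) is consistent with every observation.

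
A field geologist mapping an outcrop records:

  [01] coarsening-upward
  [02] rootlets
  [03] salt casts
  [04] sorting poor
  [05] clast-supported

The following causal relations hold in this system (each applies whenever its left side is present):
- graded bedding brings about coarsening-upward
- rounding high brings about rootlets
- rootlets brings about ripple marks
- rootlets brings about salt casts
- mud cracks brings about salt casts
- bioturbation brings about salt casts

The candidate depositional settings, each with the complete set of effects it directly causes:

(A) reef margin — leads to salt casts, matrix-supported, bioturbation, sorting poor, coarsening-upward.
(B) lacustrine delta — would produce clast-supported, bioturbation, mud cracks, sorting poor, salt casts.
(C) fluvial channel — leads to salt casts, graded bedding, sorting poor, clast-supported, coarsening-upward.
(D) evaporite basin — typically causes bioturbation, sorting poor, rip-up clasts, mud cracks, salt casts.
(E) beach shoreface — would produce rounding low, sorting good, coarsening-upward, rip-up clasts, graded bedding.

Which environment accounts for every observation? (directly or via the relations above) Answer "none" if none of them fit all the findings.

Per-candidate check:
(A) reef margin — fails on rootlets, clast-supported (predicts matrix-supported, not clast-supported)
(B) lacustrine delta — coarsening-upward miss; rootlets miss; salt casts match; sorting poor match; clast-supported match
(C) fluvial channel — coarsening-upward match; rootlets miss; salt casts match; sorting poor match; clast-supported match
(D) evaporite basin — does not account for coarsening-upward, rootlets, clast-supported
(E) beach shoreface — fails on rootlets, salt casts, sorting poor, clast-supported (predicts sorting good, not sorting poor)
Every candidate fails on at least one observation.

none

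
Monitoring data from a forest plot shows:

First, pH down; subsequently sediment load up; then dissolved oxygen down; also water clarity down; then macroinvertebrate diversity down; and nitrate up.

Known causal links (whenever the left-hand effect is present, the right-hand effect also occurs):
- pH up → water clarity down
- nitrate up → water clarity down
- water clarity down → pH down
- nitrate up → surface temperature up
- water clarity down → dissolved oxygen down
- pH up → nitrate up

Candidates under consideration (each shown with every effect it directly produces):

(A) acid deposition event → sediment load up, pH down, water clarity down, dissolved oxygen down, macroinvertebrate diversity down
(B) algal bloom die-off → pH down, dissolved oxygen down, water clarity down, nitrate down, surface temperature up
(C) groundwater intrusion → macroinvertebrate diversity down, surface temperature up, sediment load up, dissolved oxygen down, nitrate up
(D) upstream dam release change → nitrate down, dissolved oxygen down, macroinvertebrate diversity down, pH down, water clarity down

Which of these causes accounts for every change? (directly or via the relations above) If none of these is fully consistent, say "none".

Per-candidate check:
(A) acid deposition event — does not account for nitrate up
(B) algal bloom die-off — pH down yes; sediment load up NO; dissolved oxygen down yes; water clarity down yes; macroinvertebrate diversity down NO; nitrate up NO
(C) groundwater intrusion — pH down yes (through nitrate up → water clarity down → pH down); sediment load up yes; dissolved oxygen down yes; water clarity down yes (through nitrate up → water clarity down); macroinvertebrate diversity down yes; nitrate up yes
(D) upstream dam release change — pH down yes; sediment load up NO; dissolved oxygen down yes; water clarity down yes; macroinvertebrate diversity down yes; nitrate up NO
(C) alone accounts for all the evidence.

C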